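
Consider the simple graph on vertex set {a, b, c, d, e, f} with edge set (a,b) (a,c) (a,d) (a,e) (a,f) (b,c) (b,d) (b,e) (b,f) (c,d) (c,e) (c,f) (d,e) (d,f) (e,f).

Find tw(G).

A width-5 tree decomposition is:
Bags: B1 = {a, b, c, d, e, f}
Tree: (single bag)
A single bag containing all 6 vertices is trivially a valid decomposition of width 5. On the other hand G contains the 6-clique {a, b, c, d, e, f}. A clique must lie in a single bag of any decomposition, so no decomposition can have width below 5. Combining the bounds, tw(G) = 5.

5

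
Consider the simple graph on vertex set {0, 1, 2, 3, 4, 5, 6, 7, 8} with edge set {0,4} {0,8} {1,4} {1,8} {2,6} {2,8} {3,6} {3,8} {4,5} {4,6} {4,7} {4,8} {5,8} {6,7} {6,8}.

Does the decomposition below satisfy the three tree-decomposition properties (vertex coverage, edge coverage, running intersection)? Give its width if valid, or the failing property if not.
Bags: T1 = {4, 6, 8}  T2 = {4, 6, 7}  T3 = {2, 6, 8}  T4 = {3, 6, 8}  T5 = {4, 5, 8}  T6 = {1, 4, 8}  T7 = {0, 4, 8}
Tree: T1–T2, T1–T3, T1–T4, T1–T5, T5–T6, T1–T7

Yes; width 2.

Checking the three conditions: (i) the bags cover all of {0, 1, 2, 3, 4, 5, 6, 7, 8}; (ii) for each edge, some bag contains both endpoints; (iii) the bags containing any fixed vertex form a subtree. All hold, so the decomposition is valid with width 3 − 1 = 2.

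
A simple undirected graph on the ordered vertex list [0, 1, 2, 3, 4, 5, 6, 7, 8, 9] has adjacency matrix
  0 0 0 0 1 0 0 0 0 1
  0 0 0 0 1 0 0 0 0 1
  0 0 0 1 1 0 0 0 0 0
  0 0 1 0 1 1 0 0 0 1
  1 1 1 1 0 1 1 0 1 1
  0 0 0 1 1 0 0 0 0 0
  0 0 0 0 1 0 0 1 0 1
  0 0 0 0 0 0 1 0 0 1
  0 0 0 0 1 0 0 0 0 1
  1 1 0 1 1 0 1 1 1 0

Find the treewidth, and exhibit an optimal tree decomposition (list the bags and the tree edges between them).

Treewidth 2.
One optimal decomposition is:
Bags: B1 = {6, 7, 9}  B2 = {4, 6, 9}  B3 = {3, 4, 9}  B4 = {2, 3, 4}  B5 = {1, 4, 9}  B6 = {4, 8, 9}  B7 = {0, 4, 9}  B8 = {3, 4, 5}
Tree: B1–B2, B2–B3, B3–B4, B3–B5, B3–B6, B3–B7, B3–B8

Every bag has size at most 3, so the width is 3 − 1 = 2 and tw(G) ≤ 2. On the other hand G contains the 3-clique {0, 4, 9}. A clique must lie in a single bag of any decomposition, so no decomposition can have width below 2. Combining the bounds, tw(G) = 2.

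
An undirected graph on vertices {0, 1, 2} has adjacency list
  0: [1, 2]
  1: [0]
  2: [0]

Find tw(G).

A width-1 tree decomposition is:
Bags: B1 = {0, 2}  B2 = {0, 1}
Tree: B1–B2
The largest bag has 2 vertices, giving width 1; this decomposition certifies tw(G) ≤ 1. Any graph with an edge has treewidth ≥ 1, and G has the edge 2–0. Hence tw(G) = 1 exactly.

1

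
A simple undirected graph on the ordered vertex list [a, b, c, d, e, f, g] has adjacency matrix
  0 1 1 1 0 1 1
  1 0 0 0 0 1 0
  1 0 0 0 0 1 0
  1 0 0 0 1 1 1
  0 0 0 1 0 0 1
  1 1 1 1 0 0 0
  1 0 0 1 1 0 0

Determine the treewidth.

2

A width-2 tree decomposition is:
Bags: B1 = {a, d, g}  B2 = {d, e, g}  B3 = {a, d, f}  B4 = {a, b, f}  B5 = {a, c, f}
Tree: B1–B2, B1–B3, B3–B4, B3–B5
Each bag holds 3 vertices, so the decomposition has width 2, which upper-bounds the treewidth. Conversely, {d, e, g} is a clique of size 3, and the vertices of any clique must share a bag in every tree decomposition; so some bag has ≥ 3 vertices and tw(G) ≥ 2. The upper and lower bounds meet at 2, so that is the treewidth.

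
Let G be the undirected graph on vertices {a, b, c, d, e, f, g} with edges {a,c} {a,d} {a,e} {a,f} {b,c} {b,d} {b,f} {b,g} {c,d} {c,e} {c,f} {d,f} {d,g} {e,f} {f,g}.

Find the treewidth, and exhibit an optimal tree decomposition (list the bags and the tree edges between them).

Treewidth 3.
Bags: B1 = {a, c, d, f}  B2 = {b, c, d, f}  B3 = {b, d, f, g}  B4 = {a, c, e, f}
Tree: B1–B2, B2–B3, B1–B4

Each bag holds 4 vertices, so the decomposition has width 3, which upper-bounds the treewidth. On the other hand G contains the 4-clique {b, d, f, g}. A clique must lie in a single bag of any decomposition, so no decomposition can have width below 3. Hence tw(G) = 3 exactly.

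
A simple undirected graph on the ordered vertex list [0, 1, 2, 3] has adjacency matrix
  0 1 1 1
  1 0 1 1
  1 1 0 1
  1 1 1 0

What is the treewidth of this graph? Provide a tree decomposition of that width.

Treewidth 3.
One optimal decomposition is:
Bags: B1 = {0, 1, 2, 3}
Tree: (single bag)

With just one bag of size 4, the width is 4 − 1 = 3, so tw(G) ≤ 3. Conversely, {0, 1, 2, 3} is a clique of size 4, and the vertices of any clique must share a bag in every tree decomposition; so some bag has ≥ 4 vertices and tw(G) ≥ 3. Therefore the treewidth is 3.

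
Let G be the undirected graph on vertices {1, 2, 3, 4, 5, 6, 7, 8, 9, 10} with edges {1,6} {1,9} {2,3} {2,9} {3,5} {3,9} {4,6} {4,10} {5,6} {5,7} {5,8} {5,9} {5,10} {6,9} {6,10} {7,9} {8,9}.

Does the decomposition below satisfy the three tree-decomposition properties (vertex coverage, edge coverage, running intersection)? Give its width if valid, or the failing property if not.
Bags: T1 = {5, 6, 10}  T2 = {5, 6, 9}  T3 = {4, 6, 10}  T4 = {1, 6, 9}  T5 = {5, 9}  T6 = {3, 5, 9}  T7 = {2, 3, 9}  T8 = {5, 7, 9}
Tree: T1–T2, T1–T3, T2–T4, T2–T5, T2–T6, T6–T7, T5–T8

A tree decomposition must satisfy three properties: every vertex lies in some bag; for every edge, both endpoints lie together in some bag; and for every vertex, the bags containing it form a connected subtree. Here vertex 8 appears in no bag, so the decomposition is invalid.

No — vertex 8 appears in no bag.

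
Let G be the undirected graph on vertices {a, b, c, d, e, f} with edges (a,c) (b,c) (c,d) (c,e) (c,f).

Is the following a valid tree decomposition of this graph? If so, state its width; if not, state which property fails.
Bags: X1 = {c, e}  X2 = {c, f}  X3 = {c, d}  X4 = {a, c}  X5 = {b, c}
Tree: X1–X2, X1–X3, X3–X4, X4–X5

Vertex coverage: the bags together contain {a, b, c, d, e, f}, the full vertex set. Edge coverage: each edge of G has both endpoints in at least one bag. Running intersection: for every vertex, the bags containing it form a connected subtree. All three properties hold, so this is a valid tree decomposition of width max|bag| − 1 = 1, and hence tw(G) ≤ 1.

Yes; width 1.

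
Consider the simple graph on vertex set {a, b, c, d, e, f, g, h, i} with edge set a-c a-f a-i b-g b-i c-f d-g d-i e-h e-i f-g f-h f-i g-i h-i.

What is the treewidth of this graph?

2

A width-2 tree decomposition is:
Bags: B1 = {f, g, i}  B2 = {a, f, i}  B3 = {b, g, i}  B4 = {d, g, i}  B5 = {f, h, i}  B6 = {a, c, f}  B7 = {e, h, i}
Tree: B1–B2, B1–B3, B1–B4, B2–B5, B2–B6, B5–B7
The largest bag has 3 vertices, giving width 2; this decomposition certifies tw(G) ≤ 2. Conversely, {a, c, f} is a clique of size 3, and the vertices of any clique must share a bag in every tree decomposition; so some bag has ≥ 3 vertices and tw(G) ≥ 2. The upper and lower bounds meet at 2, so that is the treewidth.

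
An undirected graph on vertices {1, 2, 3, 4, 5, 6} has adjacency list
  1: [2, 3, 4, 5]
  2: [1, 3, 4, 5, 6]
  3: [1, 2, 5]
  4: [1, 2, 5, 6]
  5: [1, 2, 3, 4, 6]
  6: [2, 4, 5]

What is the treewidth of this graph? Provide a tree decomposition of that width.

Treewidth 3.
One such decomposition:
Bags: B1 = {1, 2, 3, 5}  B2 = {1, 2, 4, 5}  B3 = {2, 4, 5, 6}
Tree: B1–B2, B2–B3

Every bag has size at most 4, so the width is 4 − 1 = 3 and tw(G) ≤ 3. For the lower bound, the 4 vertices {1, 2, 3, 5} are pairwise adjacent, and any tree decomposition puts a clique entirely inside one bag — forcing width ≥ 3. Therefore the treewidth is 3.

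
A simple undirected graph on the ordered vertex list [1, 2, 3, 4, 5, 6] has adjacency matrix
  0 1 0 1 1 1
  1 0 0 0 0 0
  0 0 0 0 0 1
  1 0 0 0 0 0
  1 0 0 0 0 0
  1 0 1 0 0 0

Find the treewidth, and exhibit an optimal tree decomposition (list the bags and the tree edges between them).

Treewidth 1.
One optimal decomposition is:
Bags: B1 = {1, 6}  B2 = {1, 5}  B3 = {1, 2}  B4 = {1, 4}  B5 = {3, 6}
Tree: B1–B2, B2–B3, B2–B4, B1–B5

The largest bag has 2 vertices, giving width 1; this decomposition certifies tw(G) ≤ 1. Since G has at least one edge (e.g. 1–6), it is not an edgeless graph, so tw(G) ≥ 1. Combining the bounds, tw(G) = 1.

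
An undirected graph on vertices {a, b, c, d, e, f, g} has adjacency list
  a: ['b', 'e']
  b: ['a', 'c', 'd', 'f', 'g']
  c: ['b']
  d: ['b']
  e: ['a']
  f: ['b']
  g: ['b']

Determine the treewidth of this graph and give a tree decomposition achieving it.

Treewidth 1.
Bags: B1 = {b, g}  B2 = {a, b}  B3 = {b, c}  B4 = {b, f}  B5 = {b, d}  B6 = {a, e}
Tree: B1–B2, B2–B3, B2–B4, B1–B5, B2–B6

The largest bag has 2 vertices, giving width 1; this decomposition certifies tw(G) ≤ 1. G has an edge, so its treewidth is at least 1. Therefore the treewidth is 1.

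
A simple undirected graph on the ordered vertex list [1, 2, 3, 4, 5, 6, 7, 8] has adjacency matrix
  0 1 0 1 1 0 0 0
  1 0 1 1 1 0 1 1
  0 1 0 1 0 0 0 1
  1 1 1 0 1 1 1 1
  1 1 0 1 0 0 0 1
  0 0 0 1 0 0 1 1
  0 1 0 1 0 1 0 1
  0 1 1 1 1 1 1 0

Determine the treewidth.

3

A width-3 tree decomposition is:
Bags: B1 = {2, 4, 5, 8}  B2 = {1, 2, 4, 5}  B3 = {2, 3, 4, 8}  B4 = {2, 4, 7, 8}  B5 = {4, 6, 7, 8}
Tree: B1–B2, B1–B3, B1–B4, B4–B5
Every bag has size at most 4, so the width is 4 − 1 = 3 and tw(G) ≤ 3. On the other hand G contains the 4-clique {2, 3, 4, 8}. A clique must lie in a single bag of any decomposition, so no decomposition can have width below 3. The upper and lower bounds meet at 3, so that is the treewidth.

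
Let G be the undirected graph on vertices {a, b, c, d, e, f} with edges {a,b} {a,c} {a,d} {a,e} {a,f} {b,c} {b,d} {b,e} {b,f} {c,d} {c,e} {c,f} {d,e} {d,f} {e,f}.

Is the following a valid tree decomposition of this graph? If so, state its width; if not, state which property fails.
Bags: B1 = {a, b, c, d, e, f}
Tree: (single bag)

Checking the three conditions: (i) the bags cover all of {a, b, c, d, e, f}; (ii) for each edge, some bag contains both endpoints; (iii) the bags containing any fixed vertex form a subtree. All hold, so the decomposition is valid with width 6 − 1 = 5.

Yes; width 5.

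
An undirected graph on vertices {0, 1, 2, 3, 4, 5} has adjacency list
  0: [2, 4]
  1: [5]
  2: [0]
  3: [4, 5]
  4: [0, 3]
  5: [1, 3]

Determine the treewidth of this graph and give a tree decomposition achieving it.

Every bag has size at most 2, so the width is 2 − 1 = 1 and tw(G) ≤ 1. G has an edge, so its treewidth is at least 1. Hence tw(G) = 1 exactly.

Treewidth 1.
Bags: B1 = {0, 2}  B2 = {0, 4}  B3 = {3, 4}  B4 = {3, 5}  B5 = {1, 5}
Tree: B1–B2, B2–B3, B3–B4, B4–B5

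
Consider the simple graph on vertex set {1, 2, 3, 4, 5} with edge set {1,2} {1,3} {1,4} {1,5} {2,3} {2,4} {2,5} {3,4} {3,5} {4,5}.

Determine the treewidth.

A width-4 tree decomposition is:
Bags: B1 = {1, 2, 3, 4, 5}
Tree: (single bag)
With just one bag of size 5, the width is 5 − 1 = 4, so tw(G) ≤ 4. For the lower bound, the 5 vertices {1, 2, 3, 4, 5} are pairwise adjacent, and any tree decomposition puts a clique entirely inside one bag — forcing width ≥ 4. The upper and lower bounds meet at 4, so that is the treewidth.

4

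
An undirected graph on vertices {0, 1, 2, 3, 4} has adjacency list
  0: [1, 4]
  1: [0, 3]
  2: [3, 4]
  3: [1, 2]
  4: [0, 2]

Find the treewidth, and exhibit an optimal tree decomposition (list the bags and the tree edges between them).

Treewidth 2.
Bags: B1 = {0, 2, 4}  B2 = {0, 1, 2}  B3 = {1, 2, 3}
Tree: B1–B2, B2–B3

Each bag holds 3 vertices, so the decomposition has width 2, which upper-bounds the treewidth. The edges 2–4–0–1–3–2 form a cycle, so G is not a tree and its treewidth is at least 2. The upper and lower bounds meet at 2, so that is the treewidth.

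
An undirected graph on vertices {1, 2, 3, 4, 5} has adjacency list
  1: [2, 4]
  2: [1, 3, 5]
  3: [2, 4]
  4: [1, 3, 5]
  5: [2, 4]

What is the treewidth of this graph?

A width-2 tree decomposition is:
Bags: B1 = {2, 4, 5}  B2 = {2, 3, 4}  B3 = {1, 2, 4}
Tree: B1–B2, B2–B3
Each bag holds 3 vertices, so the decomposition has width 2, which upper-bounds the treewidth. Since 5–4–3–2–5 is a cycle in G, G is not acyclic. Forests are exactly the graphs of treewidth ≤ 1, so tw(G) ≥ 2. The upper and lower bounds meet at 2, so that is the treewidth.

2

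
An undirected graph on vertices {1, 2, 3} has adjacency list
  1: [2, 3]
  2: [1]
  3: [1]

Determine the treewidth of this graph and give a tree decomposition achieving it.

Each bag holds 2 vertices, so the decomposition has width 1, which upper-bounds the treewidth. Any graph with an edge has treewidth ≥ 1, and G has the edge 2–1. Combining the bounds, tw(G) = 1.

Treewidth 1.
One optimal decomposition is:
Bags: B1 = {1, 2}  B2 = {1, 3}
Tree: B1–B2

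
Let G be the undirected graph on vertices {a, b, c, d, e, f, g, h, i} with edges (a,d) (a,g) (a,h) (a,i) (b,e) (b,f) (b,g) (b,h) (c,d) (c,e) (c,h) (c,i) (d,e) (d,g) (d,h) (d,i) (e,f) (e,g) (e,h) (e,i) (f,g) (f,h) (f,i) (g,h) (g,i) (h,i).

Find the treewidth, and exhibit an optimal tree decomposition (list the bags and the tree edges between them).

Every bag has size at most 5, so the width is 5 − 1 = 4 and tw(G) ≤ 4. For the lower bound, the 5 vertices {b, e, f, g, h} are pairwise adjacent, and any tree decomposition puts a clique entirely inside one bag — forcing width ≥ 4. Hence tw(G) = 4 exactly.

Treewidth 4.
One optimal decomposition is:
Bags: B1 = {d, e, g, h, i}  B2 = {c, d, e, h, i}  B3 = {e, f, g, h, i}  B4 = {b, e, f, g, h}  B5 = {a, d, g, h, i}
Tree: B1–B2, B1–B3, B3–B4, B1–B5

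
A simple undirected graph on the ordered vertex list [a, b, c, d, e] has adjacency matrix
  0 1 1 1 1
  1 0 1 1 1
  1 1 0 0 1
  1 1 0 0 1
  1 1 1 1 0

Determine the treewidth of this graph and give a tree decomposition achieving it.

Treewidth 3.
One optimal decomposition is:
Bags: B1 = {a, b, c, e}  B2 = {a, b, d, e}
Tree: B1–B2

The largest bag has 4 vertices, giving width 3; this decomposition certifies tw(G) ≤ 3. On the other hand G contains the 4-clique {a, b, d, e}. A clique must lie in a single bag of any decomposition, so no decomposition can have width below 3. Hence tw(G) = 3 exactly.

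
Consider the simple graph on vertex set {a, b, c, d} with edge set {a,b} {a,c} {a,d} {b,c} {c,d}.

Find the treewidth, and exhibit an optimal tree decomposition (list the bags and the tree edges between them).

Treewidth 2.
One such decomposition:
Bags: B1 = {a, b, c}  B2 = {a, c, d}
Tree: B1–B2

Every bag has size at most 3, so the width is 3 − 1 = 2 and tw(G) ≤ 2. For the lower bound, the 3 vertices {a, c, d} are pairwise adjacent, and any tree decomposition puts a clique entirely inside one bag — forcing width ≥ 2. Combining the bounds, tw(G) = 2.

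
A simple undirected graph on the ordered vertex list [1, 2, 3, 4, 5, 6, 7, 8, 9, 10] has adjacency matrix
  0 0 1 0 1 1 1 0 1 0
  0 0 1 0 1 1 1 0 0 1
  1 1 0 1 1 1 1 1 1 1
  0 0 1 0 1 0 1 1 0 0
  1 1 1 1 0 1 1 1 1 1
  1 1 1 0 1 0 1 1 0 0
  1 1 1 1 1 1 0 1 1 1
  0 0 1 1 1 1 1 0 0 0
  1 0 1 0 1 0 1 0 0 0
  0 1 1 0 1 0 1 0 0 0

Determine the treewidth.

4

A width-4 tree decomposition is:
Bags: B1 = {2, 3, 5, 6, 7}  B2 = {3, 5, 6, 7, 8}  B3 = {1, 3, 5, 6, 7}  B4 = {2, 3, 5, 7, 10}  B5 = {1, 3, 5, 7, 9}  B6 = {3, 4, 5, 7, 8}
Tree: B1–B2, B1–B3, B1–B4, B3–B5, B2–B6
Every bag has size at most 5, so the width is 5 − 1 = 4 and tw(G) ≤ 4. On the other hand G contains the 5-clique {1, 3, 5, 7, 9}. A clique must lie in a single bag of any decomposition, so no decomposition can have width below 4. The upper and lower bounds meet at 4, so that is the treewidth.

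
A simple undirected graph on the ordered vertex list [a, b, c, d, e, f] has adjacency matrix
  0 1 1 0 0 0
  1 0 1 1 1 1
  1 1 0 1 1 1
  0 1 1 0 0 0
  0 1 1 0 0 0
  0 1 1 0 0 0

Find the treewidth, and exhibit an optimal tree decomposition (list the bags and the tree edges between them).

Treewidth 2.
One optimal decomposition is:
Bags: B1 = {a, b, c}  B2 = {b, c, d}  B3 = {b, c, f}  B4 = {b, c, e}
Tree: B1–B2, B1–B3, B3–B4

Every bag has size at most 3, so the width is 3 − 1 = 2 and tw(G) ≤ 2. Conversely, {b, c, d} is a clique of size 3, and the vertices of any clique must share a bag in every tree decomposition; so some bag has ≥ 3 vertices and tw(G) ≥ 2. Hence tw(G) = 2 exactly.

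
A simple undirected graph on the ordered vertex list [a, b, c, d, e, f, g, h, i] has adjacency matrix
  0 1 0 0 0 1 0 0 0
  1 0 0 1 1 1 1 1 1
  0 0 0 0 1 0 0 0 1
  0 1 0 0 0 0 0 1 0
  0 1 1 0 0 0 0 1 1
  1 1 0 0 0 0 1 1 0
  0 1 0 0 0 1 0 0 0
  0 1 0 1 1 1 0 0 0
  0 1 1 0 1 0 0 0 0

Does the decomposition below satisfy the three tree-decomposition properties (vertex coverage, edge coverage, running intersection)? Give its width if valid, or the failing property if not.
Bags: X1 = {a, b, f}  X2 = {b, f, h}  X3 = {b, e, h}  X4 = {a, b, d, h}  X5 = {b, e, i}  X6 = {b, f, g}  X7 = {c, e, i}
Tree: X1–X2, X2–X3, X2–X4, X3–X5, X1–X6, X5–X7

No — bags containing vertex a are not connected in the tree.

A tree decomposition must satisfy three properties: every vertex lies in some bag; for every edge, both endpoints lie together in some bag; and for every vertex, the bags containing it form a connected subtree. Here bags containing vertex a are not connected in the tree, so the decomposition is invalid.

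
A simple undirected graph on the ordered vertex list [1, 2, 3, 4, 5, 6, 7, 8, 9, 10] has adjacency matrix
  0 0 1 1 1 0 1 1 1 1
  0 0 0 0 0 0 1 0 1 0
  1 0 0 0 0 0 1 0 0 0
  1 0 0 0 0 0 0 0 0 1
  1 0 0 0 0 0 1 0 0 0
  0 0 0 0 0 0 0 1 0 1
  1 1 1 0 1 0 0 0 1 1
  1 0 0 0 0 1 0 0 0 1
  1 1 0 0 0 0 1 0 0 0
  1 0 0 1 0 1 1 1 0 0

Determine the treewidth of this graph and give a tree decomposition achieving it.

Treewidth 2.
One optimal decomposition is:
Bags: B1 = {1, 4, 10}  B2 = {1, 8, 10}  B3 = {1, 7, 10}  B4 = {1, 7, 9}  B5 = {1, 3, 7}  B6 = {6, 8, 10}  B7 = {2, 7, 9}  B8 = {1, 5, 7}
Tree: B1–B2, B2–B3, B3–B4, B3–B5, B2–B6, B4–B7, B3–B8

Every bag has size at most 3, so the width is 3 − 1 = 2 and tw(G) ≤ 2. On the other hand G contains the 3-clique {1, 8, 10}. A clique must lie in a single bag of any decomposition, so no decomposition can have width below 2. Hence tw(G) = 2 exactly.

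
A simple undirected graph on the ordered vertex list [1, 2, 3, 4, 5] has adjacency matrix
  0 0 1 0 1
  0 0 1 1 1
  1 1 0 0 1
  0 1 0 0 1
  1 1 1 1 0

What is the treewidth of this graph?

2

A width-2 tree decomposition is:
Bags: B1 = {1, 3, 5}  B2 = {2, 3, 5}  B3 = {2, 4, 5}
Tree: B1–B2, B2–B3
The largest bag has 3 vertices, giving width 2; this decomposition certifies tw(G) ≤ 2. On the other hand G contains the 3-clique {1, 3, 5}. A clique must lie in a single bag of any decomposition, so no decomposition can have width below 2. Hence tw(G) = 2 exactly.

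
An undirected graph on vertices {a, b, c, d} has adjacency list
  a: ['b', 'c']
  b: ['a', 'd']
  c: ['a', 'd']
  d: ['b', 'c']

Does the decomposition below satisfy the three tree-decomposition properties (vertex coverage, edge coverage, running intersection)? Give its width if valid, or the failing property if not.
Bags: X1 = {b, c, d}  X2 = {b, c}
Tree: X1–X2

No — vertex a appears in no bag.

A tree decomposition must satisfy three properties: every vertex lies in some bag; for every edge, both endpoints lie together in some bag; and for every vertex, the bags containing it form a connected subtree. Here vertex a appears in no bag, so the decomposition is invalid.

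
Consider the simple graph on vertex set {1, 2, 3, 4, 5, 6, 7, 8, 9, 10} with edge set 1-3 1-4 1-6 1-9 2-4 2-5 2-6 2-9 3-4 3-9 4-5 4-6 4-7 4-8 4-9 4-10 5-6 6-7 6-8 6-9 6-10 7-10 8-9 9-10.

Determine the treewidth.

A width-3 tree decomposition is:
Bags: B1 = {2, 4, 6, 9}  B2 = {2, 4, 5, 6}  B3 = {1, 4, 6, 9}  B4 = {4, 6, 8, 9}  B5 = {1, 3, 4, 9}  B6 = {4, 6, 9, 10}  B7 = {4, 6, 7, 10}
Tree: B1–B2, B1–B3, B1–B4, B3–B5, B4–B6, B6–B7
Each bag holds 4 vertices, so the decomposition has width 3, which upper-bounds the treewidth. Conversely, {1, 3, 4, 9} is a clique of size 4, and the vertices of any clique must share a bag in every tree decomposition; so some bag has ≥ 4 vertices and tw(G) ≥ 3. The upper and lower bounds meet at 3, so that is the treewidth.

3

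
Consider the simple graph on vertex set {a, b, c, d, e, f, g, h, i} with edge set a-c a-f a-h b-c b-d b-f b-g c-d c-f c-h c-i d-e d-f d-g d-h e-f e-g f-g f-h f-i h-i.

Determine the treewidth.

3

A width-3 tree decomposition is:
Bags: B1 = {b, d, f, g}  B2 = {b, c, d, f}  B3 = {c, d, f, h}  B4 = {d, e, f, g}  B5 = {c, f, h, i}  B6 = {a, c, f, h}
Tree: B1–B2, B2–B3, B1–B4, B3–B5, B5–B6
Each bag holds 4 vertices, so the decomposition has width 3, which upper-bounds the treewidth. For the lower bound, the 4 vertices {d, e, f, g} are pairwise adjacent, and any tree decomposition puts a clique entirely inside one bag — forcing width ≥ 3. Combining the bounds, tw(G) = 3.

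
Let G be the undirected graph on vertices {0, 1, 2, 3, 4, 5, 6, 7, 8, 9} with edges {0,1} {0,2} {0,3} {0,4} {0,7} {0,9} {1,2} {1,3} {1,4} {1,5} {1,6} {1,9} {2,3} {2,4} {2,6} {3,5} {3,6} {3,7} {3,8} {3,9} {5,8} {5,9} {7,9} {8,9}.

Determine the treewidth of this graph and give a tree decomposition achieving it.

Treewidth 3.
One optimal decomposition is:
Bags: B1 = {0, 1, 2, 3}  B2 = {0, 1, 2, 4}  B3 = {1, 2, 3, 6}  B4 = {0, 1, 3, 9}  B5 = {1, 3, 5, 9}  B6 = {0, 3, 7, 9}  B7 = {3, 5, 8, 9}
Tree: B1–B2, B1–B3, B1–B4, B4–B5, B4–B6, B5–B7

The largest bag has 4 vertices, giving width 3; this decomposition certifies tw(G) ≤ 3. On the other hand G contains the 4-clique {3, 5, 8, 9}. A clique must lie in a single bag of any decomposition, so no decomposition can have width below 3. Combining the bounds, tw(G) = 3.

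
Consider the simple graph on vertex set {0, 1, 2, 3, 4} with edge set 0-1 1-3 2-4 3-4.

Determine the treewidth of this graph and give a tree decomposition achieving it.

Each bag holds 2 vertices, so the decomposition has width 1, which upper-bounds the treewidth. Since G has at least one edge (e.g. 0–1), it is not an edgeless graph, so tw(G) ≥ 1. The upper and lower bounds meet at 1, so that is the treewidth.

Treewidth 1.
Bags: B1 = {0, 1}  B2 = {1, 3}  B3 = {3, 4}  B4 = {2, 4}
Tree: B1–B2, B2–B3, B3–B4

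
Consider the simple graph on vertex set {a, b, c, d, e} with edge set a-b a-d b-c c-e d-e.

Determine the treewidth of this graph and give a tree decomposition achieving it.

Treewidth 2.
Bags: B1 = {c, d, e}  B2 = {a, c, d}  B3 = {a, b, c}
Tree: B1–B2, B2–B3

Every bag has size at most 3, so the width is 3 − 1 = 2 and tw(G) ≤ 2. For the lower bound, G contains the cycle c–e–d–a–b–c, so G is not a forest; only forests have treewidth ≤ 1, hence tw(G) ≥ 2. Hence tw(G) = 2 exactly.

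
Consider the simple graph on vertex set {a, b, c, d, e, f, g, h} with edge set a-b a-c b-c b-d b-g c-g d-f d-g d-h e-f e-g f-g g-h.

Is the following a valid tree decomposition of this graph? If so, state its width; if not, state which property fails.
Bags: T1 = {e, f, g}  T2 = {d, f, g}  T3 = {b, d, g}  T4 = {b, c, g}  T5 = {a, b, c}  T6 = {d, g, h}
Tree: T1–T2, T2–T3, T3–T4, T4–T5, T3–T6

Checking the three conditions: (i) the bags cover all of {a, b, c, d, e, f, g, h}; (ii) for each edge, some bag contains both endpoints; (iii) the bags containing any fixed vertex form a subtree. All hold, so the decomposition is valid with width 3 − 1 = 2.

Yes; width 2.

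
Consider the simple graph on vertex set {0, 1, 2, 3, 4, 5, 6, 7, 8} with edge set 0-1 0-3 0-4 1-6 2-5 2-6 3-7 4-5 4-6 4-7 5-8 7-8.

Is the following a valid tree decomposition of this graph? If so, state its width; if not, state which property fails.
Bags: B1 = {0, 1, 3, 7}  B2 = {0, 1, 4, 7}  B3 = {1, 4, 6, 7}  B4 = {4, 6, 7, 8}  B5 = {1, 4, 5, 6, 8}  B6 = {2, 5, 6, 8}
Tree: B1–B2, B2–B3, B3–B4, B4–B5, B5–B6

A tree decomposition must satisfy three properties: every vertex lies in some bag; for every edge, both endpoints lie together in some bag; and for every vertex, the bags containing it form a connected subtree. Here bags containing vertex 1 are not connected in the tree, so the decomposition is invalid.

No — bags containing vertex 1 are not connected in the tree.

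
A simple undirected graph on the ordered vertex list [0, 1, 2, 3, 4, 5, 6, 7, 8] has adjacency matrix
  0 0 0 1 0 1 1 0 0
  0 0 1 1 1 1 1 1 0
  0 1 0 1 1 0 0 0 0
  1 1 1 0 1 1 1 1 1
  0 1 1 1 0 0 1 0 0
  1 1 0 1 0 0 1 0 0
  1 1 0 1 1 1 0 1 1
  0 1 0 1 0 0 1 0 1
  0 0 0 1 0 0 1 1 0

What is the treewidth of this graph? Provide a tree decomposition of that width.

The largest bag has 4 vertices, giving width 3; this decomposition certifies tw(G) ≤ 3. For the lower bound, the 4 vertices {1, 2, 3, 4} are pairwise adjacent, and any tree decomposition puts a clique entirely inside one bag — forcing width ≥ 3. Hence tw(G) = 3 exactly.

Treewidth 3.
One such decomposition:
Bags: B1 = {1, 3, 5, 6}  B2 = {0, 3, 5, 6}  B3 = {1, 3, 6, 7}  B4 = {1, 3, 4, 6}  B5 = {1, 2, 3, 4}  B6 = {3, 6, 7, 8}
Tree: B1–B2, B1–B3, B3–B4, B4–B5, B3–B6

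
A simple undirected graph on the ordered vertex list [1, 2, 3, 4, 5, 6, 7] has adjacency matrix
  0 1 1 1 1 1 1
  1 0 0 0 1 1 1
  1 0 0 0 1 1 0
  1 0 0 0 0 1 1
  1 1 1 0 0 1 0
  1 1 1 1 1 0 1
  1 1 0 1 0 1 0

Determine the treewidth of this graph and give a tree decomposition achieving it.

The largest bag has 4 vertices, giving width 3; this decomposition certifies tw(G) ≤ 3. Conversely, {1, 2, 5, 6} is a clique of size 4, and the vertices of any clique must share a bag in every tree decomposition; so some bag has ≥ 4 vertices and tw(G) ≥ 3. Hence tw(G) = 3 exactly.

Treewidth 3.
One optimal decomposition is:
Bags: B1 = {1, 3, 5, 6}  B2 = {1, 2, 5, 6}  B3 = {1, 2, 6, 7}  B4 = {1, 4, 6, 7}
Tree: B1–B2, B2–B3, B3–B4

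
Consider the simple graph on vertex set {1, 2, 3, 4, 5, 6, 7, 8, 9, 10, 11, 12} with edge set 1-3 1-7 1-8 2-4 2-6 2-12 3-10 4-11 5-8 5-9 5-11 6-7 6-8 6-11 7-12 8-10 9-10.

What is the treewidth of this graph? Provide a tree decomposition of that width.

The largest bag has 4 vertices, giving width 3; this decomposition certifies tw(G) ≤ 3. For the lower bound: the 4 vertex sets {3,9,10}, {1}, {8}, {5,6,7,11} are disjoint, each induces a connected subgraph, and every pair is joined by at least one edge of G. Contracting each set to a single vertex therefore yields K_{4} as a minor, and since treewidth is minor-monotone, tw(G) ≥ tw(K_{4}) = 3. The upper and lower bounds meet at 3, so that is the treewidth.

Treewidth 3.
One such decomposition:
Bags: B1 = {1, 3, 9, 10}  B2 = {1, 8, 9, 10}  B3 = {1, 5, 8, 9}  B4 = {1, 5, 7, 8}  B5 = {5, 6, 7, 8}  B6 = {5, 6, 7, 11}  B7 = {6, 7, 11, 12}  B8 = {2, 6, 11, 12}  B9 = {2, 4, 11, 12}
Tree: B1–B2, B2–B3, B3–B4, B4–B5, B5–B6, B6–B7, B7–B8, B8–B9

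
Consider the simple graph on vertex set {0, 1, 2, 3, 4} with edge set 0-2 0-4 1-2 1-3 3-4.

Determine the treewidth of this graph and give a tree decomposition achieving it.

Treewidth 2.
Bags: B1 = {1, 3, 4}  B2 = {1, 2, 4}  B3 = {0, 2, 4}
Tree: B1–B2, B2–B3

The largest bag has 3 vertices, giving width 2; this decomposition certifies tw(G) ≤ 2. For the lower bound, G contains the cycle 4–3–1–2–0–4, so G is not a forest; only forests have treewidth ≤ 1, hence tw(G) ≥ 2. The upper and lower bounds meet at 2, so that is the treewidth.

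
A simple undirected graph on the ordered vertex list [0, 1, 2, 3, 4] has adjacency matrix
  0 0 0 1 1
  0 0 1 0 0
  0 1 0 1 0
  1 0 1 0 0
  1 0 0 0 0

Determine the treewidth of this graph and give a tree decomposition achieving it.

Treewidth 1.
One optimal decomposition is:
Bags: B1 = {2, 3}  B2 = {1, 2}  B3 = {0, 3}  B4 = {0, 4}
Tree: B1–B2, B1–B3, B3–B4

Every bag has size at most 2, so the width is 2 − 1 = 1 and tw(G) ≤ 1. Since G has at least one edge (e.g. 3–2), it is not an edgeless graph, so tw(G) ≥ 1. Hence tw(G) = 1 exactly.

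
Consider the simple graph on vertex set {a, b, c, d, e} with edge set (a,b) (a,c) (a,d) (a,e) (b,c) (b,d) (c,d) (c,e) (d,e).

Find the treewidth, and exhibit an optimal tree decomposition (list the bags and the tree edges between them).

Treewidth 3.
One optimal decomposition is:
Bags: B1 = {a, b, c, d}  B2 = {a, c, d, e}
Tree: B1–B2

Every bag has size at most 4, so the width is 4 − 1 = 3 and tw(G) ≤ 3. Conversely, {a, c, d, e} is a clique of size 4, and the vertices of any clique must share a bag in every tree decomposition; so some bag has ≥ 4 vertices and tw(G) ≥ 3. Combining the bounds, tw(G) = 3.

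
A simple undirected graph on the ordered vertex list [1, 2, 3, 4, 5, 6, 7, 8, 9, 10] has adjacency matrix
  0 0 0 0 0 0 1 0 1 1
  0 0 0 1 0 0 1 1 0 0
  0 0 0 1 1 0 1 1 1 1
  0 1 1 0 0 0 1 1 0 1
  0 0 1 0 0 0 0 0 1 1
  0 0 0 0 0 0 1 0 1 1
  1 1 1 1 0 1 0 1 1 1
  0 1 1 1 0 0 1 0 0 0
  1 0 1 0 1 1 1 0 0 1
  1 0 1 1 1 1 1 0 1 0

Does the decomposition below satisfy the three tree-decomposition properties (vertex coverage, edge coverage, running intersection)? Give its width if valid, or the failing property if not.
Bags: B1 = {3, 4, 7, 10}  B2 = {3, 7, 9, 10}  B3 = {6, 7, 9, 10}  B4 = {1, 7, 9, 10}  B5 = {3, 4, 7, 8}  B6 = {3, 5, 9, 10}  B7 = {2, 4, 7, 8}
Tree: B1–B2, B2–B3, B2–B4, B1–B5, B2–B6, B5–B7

Yes; width 3.

Every vertex of G appears in some bag (union = {1, 2, 3, 4, 5, 6, 7, 8, 9, 10}); every edge is covered by a bag; and for each vertex v the set of bags containing v is connected in the bag tree. The decomposition is therefore valid. The largest bag has 4 vertices, so the width is 3.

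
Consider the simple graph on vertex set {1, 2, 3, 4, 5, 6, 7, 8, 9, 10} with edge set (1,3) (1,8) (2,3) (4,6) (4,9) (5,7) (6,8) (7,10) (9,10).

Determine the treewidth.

1

A width-1 tree decomposition is:
Bags: B1 = {5, 7}  B2 = {7, 10}  B3 = {9, 10}  B4 = {4, 9}  B5 = {4, 6}  B6 = {6, 8}  B7 = {1, 8}  B8 = {1, 3}  B9 = {2, 3}
Tree: B1–B2, B2–B3, B3–B4, B4–B5, B5–B6, B6–B7, B7–B8, B8–B9
Each bag holds 2 vertices, so the decomposition has width 1, which upper-bounds the treewidth. G has an edge, so its treewidth is at least 1. Combining the bounds, tw(G) = 1.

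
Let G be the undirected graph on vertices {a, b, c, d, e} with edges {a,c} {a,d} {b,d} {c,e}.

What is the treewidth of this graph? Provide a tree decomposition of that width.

Treewidth 1.
One optimal decomposition is:
Bags: B1 = {c, e}  B2 = {a, c}  B3 = {a, d}  B4 = {b, d}
Tree: B1–B2, B2–B3, B3–B4

Each bag holds 2 vertices, so the decomposition has width 1, which upper-bounds the treewidth. Any graph with an edge has treewidth ≥ 1, and G has the edge e–c. The upper and lower bounds meet at 1, so that is the treewidth.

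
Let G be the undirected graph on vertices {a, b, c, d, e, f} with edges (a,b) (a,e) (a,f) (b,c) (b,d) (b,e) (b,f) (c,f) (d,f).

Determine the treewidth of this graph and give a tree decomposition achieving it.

Treewidth 2.
One optimal decomposition is:
Bags: B1 = {a, b, f}  B2 = {b, c, f}  B3 = {b, d, f}  B4 = {a, b, e}
Tree: B1–B2, B1–B3, B1–B4

Every bag has size at most 3, so the width is 3 − 1 = 2 and tw(G) ≤ 2. On the other hand G contains the 3-clique {a, b, e}. A clique must lie in a single bag of any decomposition, so no decomposition can have width below 2. Hence tw(G) = 2 exactly.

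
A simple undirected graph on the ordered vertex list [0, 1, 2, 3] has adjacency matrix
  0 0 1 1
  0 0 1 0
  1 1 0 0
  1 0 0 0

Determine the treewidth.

1

A width-1 tree decomposition is:
Bags: B1 = {0, 3}  B2 = {0, 2}  B3 = {1, 2}
Tree: B1–B2, B2–B3
Each bag holds 2 vertices, so the decomposition has width 1, which upper-bounds the treewidth. Since G has at least one edge (e.g. 3–0), it is not an edgeless graph, so tw(G) ≥ 1. Combining the bounds, tw(G) = 1.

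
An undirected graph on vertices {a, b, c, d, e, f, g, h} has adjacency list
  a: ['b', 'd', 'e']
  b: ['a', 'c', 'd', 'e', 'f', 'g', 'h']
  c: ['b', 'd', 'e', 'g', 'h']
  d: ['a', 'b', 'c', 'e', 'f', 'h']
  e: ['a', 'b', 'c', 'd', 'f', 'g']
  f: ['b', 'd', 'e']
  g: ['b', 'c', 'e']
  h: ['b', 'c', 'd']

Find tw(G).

A width-3 tree decomposition is:
Bags: B1 = {b, c, d, h}  B2 = {b, c, d, e}  B3 = {b, d, e, f}  B4 = {a, b, d, e}  B5 = {b, c, e, g}
Tree: B1–B2, B2–B3, B2–B4, B2–B5
The largest bag has 4 vertices, giving width 3; this decomposition certifies tw(G) ≤ 3. Conversely, {b, d, e, f} is a clique of size 4, and the vertices of any clique must share a bag in every tree decomposition; so some bag has ≥ 4 vertices and tw(G) ≥ 3. Hence tw(G) = 3 exactly.

3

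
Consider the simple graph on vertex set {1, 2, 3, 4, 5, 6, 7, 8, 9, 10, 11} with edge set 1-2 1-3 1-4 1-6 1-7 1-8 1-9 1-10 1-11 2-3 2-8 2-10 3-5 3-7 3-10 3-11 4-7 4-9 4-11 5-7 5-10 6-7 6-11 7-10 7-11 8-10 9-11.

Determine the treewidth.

A width-3 tree decomposition is:
Bags: B1 = {1, 3, 7, 11}  B2 = {1, 3, 7, 10}  B3 = {1, 4, 7, 11}  B4 = {1, 2, 3, 10}  B5 = {1, 2, 8, 10}  B6 = {1, 4, 9, 11}  B7 = {1, 6, 7, 11}  B8 = {3, 5, 7, 10}
Tree: B1–B2, B1–B3, B2–B4, B4–B5, B3–B6, B1–B7, B2–B8
Each bag holds 4 vertices, so the decomposition has width 3, which upper-bounds the treewidth. On the other hand G contains the 4-clique {1, 2, 8, 10}. A clique must lie in a single bag of any decomposition, so no decomposition can have width below 3. The upper and lower bounds meet at 3, so that is the treewidth.

3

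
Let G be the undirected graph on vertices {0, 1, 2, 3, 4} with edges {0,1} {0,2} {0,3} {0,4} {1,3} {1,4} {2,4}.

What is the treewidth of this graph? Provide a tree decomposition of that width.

Treewidth 2.
One optimal decomposition is:
Bags: B1 = {0, 1, 4}  B2 = {0, 2, 4}  B3 = {0, 1, 3}
Tree: B1–B2, B1–B3

The largest bag has 3 vertices, giving width 2; this decomposition certifies tw(G) ≤ 2. For the lower bound, the 3 vertices {0, 1, 3} are pairwise adjacent, and any tree decomposition puts a clique entirely inside one bag — forcing width ≥ 2. Therefore the treewidth is 2.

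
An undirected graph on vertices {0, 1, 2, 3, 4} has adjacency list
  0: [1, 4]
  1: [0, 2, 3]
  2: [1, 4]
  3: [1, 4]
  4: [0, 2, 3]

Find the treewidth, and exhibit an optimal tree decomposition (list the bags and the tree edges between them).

Treewidth 2.
One optimal decomposition is:
Bags: B1 = {1, 3, 4}  B2 = {0, 1, 4}  B3 = {1, 2, 4}
Tree: B1–B2, B2–B3

Every bag has size at most 3, so the width is 3 − 1 = 2 and tw(G) ≤ 2. Since 4–3–1–0–4 is a cycle in G, G is not acyclic. Forests are exactly the graphs of treewidth ≤ 1, so tw(G) ≥ 2. Combining the bounds, tw(G) = 2.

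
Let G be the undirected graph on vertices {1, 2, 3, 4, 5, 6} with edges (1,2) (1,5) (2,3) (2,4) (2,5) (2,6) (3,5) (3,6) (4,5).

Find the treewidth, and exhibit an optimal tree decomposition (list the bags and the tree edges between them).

Treewidth 2.
One optimal decomposition is:
Bags: B1 = {1, 2, 5}  B2 = {2, 4, 5}  B3 = {2, 3, 5}  B4 = {2, 3, 6}
Tree: B1–B2, B1–B3, B3–B4

The largest bag has 3 vertices, giving width 2; this decomposition certifies tw(G) ≤ 2. For the lower bound, the 3 vertices {1, 2, 5} are pairwise adjacent, and any tree decomposition puts a clique entirely inside one bag — forcing width ≥ 2. Hence tw(G) = 2 exactly.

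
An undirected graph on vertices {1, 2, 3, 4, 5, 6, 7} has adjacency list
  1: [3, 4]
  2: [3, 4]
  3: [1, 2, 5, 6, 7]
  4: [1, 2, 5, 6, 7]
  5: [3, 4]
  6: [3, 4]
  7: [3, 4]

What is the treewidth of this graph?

A width-2 tree decomposition is:
Bags: B1 = {1, 3, 4}  B2 = {3, 4, 6}  B3 = {2, 3, 4}  B4 = {3, 4, 7}  B5 = {3, 4, 5}
Tree: B1–B2, B2–B3, B3–B4, B4–B5
The largest bag has 3 vertices, giving width 2; this decomposition certifies tw(G) ≤ 2. The edges 4–1–3–6–4 form a cycle, so G is not a tree and its treewidth is at least 2. The upper and lower bounds meet at 2, so that is the treewidth.

2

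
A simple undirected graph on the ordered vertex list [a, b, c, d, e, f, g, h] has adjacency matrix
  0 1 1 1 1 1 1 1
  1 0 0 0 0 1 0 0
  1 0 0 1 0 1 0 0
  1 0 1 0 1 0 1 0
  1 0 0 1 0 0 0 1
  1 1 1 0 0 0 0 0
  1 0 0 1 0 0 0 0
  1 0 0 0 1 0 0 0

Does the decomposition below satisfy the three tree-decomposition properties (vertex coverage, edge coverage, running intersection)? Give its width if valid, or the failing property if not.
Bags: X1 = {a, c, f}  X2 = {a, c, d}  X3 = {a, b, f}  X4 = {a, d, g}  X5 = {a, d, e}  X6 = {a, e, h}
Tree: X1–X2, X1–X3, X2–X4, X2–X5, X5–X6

Yes; width 2.

Vertex coverage: the bags together contain {a, b, c, d, e, f, g, h}, the full vertex set. Edge coverage: each edge of G has both endpoints in at least one bag. Running intersection: for every vertex, the bags containing it form a connected subtree. All three properties hold, so this is a valid tree decomposition of width max|bag| − 1 = 2, and hence tw(G) ≤ 2.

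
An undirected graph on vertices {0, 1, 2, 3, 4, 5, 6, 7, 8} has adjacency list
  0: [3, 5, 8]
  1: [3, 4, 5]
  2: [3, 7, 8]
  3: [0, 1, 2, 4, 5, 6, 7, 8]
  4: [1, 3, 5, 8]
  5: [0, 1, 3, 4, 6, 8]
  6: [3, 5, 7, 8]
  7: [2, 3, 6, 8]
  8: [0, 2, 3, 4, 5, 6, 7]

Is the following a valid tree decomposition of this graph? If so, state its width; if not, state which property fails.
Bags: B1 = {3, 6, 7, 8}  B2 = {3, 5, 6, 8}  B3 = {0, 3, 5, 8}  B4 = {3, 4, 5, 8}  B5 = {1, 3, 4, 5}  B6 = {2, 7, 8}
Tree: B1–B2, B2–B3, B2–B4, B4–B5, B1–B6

No — edge (3,2) lies in no bag.

A tree decomposition must satisfy three properties: every vertex lies in some bag; for every edge, both endpoints lie together in some bag; and for every vertex, the bags containing it form a connected subtree. Here edge (3,2) lies in no bag, so the decomposition is invalid.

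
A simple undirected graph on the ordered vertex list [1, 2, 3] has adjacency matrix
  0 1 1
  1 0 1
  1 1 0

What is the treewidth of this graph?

2

A width-2 tree decomposition is:
Bags: B1 = {1, 2, 3}
Tree: (single bag)
A single bag containing all 3 vertices is trivially a valid decomposition of width 2. Conversely, {1, 2, 3} is a clique of size 3, and the vertices of any clique must share a bag in every tree decomposition; so some bag has ≥ 3 vertices and tw(G) ≥ 2. The upper and lower bounds meet at 2, so that is the treewidth.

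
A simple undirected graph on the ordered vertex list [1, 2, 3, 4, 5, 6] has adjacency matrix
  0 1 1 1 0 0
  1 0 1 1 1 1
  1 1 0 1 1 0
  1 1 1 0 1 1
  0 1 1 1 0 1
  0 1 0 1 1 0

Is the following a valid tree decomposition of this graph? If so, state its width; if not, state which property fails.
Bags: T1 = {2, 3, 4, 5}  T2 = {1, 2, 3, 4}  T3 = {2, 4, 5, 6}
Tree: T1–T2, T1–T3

Vertex coverage: the bags together contain {1, 2, 3, 4, 5, 6}, the full vertex set. Edge coverage: each edge of G has both endpoints in at least one bag. Running intersection: for every vertex, the bags containing it form a connected subtree. All three properties hold, so this is a valid tree decomposition of width max|bag| − 1 = 3, and hence tw(G) ≤ 3.

Yes; width 3.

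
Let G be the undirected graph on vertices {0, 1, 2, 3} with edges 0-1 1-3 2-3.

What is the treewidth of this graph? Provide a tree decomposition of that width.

Every bag has size at most 2, so the width is 2 − 1 = 1 and tw(G) ≤ 1. G has an edge, so its treewidth is at least 1. Therefore the treewidth is 1.

Treewidth 1.
Bags: B1 = {0, 1}  B2 = {1, 3}  B3 = {2, 3}
Tree: B1–B2, B2–B3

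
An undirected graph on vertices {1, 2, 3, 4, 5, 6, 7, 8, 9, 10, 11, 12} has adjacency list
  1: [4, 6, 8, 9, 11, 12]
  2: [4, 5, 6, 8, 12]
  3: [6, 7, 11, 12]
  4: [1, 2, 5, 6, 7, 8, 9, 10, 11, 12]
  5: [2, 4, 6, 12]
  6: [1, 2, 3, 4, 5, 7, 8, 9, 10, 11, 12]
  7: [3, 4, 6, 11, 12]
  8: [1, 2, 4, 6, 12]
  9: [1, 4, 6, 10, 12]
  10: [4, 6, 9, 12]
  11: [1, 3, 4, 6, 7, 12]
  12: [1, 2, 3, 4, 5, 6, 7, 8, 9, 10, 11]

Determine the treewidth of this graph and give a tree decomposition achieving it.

Treewidth 4.
Bags: B1 = {1, 4, 6, 11, 12}  B2 = {4, 6, 7, 11, 12}  B3 = {1, 4, 6, 9, 12}  B4 = {1, 4, 6, 8, 12}  B5 = {2, 4, 6, 8, 12}  B6 = {4, 6, 9, 10, 12}  B7 = {3, 6, 7, 11, 12}  B8 = {2, 4, 5, 6, 12}
Tree: B1–B2, B1–B3, B3–B4, B4–B5, B3–B6, B2–B7, B5–B8

Every bag has size at most 5, so the width is 5 − 1 = 4 and tw(G) ≤ 4. For the lower bound, the 5 vertices {3, 6, 7, 11, 12} are pairwise adjacent, and any tree decomposition puts a clique entirely inside one bag — forcing width ≥ 4. The upper and lower bounds meet at 4, so that is the treewidth.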